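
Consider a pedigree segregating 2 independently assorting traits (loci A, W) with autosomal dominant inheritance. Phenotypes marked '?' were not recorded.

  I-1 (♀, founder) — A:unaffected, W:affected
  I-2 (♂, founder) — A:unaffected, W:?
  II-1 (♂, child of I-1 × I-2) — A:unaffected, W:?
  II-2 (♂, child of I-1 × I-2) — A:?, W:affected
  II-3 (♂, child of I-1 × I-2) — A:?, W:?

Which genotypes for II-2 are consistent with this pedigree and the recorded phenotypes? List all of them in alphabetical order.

II-2 ∈ {aa WW, aa Ww}

A/I-1 un ·: aa
A/I-2 un ·: aa
A/II-1 un I-1×I-2: aa
A/II-2 ? I-1×I-2: aa
A/II-3 ? I-1×I-2: aa
⇒ A over [I-1,I-2,II-1,II-2,II-3]: 1 consistent
W/I-1 aff ·: Ww|WW
W/I-2 ? ·: ww|Ww|WW
W/II-1 ? I-1×I-2: ww|Ww|WW
W/II-2 aff I-1×I-2: Ww|WW
W/II-3 ? I-1×I-2: ww|Ww|WW
⇒ W over [I-1,I-2,II-1,II-2,II-3]: 40 consistent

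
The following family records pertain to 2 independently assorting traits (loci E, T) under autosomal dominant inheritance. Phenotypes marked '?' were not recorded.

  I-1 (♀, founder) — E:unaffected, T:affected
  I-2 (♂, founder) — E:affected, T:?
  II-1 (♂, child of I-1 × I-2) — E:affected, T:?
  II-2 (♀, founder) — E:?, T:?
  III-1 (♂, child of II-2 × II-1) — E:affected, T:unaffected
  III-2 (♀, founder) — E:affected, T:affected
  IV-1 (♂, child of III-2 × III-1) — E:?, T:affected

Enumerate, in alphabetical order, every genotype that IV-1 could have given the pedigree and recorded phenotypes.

E/I-1 un ·: ee
E/I-2 aff ·: Ee|EE
E/II-1 aff I-1×I-2: Ee
E/II-2 ? ·: ee|Ee|EE
E/III-1 aff II-2×II-1: Ee|EE
E/III-2 aff ·: Ee|EE
E/IV-1 ? III-2×III-1: ee|Ee|EE
⇒ E over [I-1,I-2,II-1,II-2,III-1,III-2,IV-1]: 42 consistent
T/I-1 aff ·: Tt|TT
T/I-2 ? ·: tt|Tt|TT
T/II-1 ? I-1×I-2: tt|Tt
T/II-2 ? ·: tt|Tt
T/III-1 un II-2×II-1: tt
T/III-2 aff ·: Tt|TT
T/IV-1 aff III-2×III-1: Tt
⇒ T over [I-1,I-2,II-1,II-2,III-1,III-2,IV-1]: 28 consistent

IV-1 ∈ {EE Tt, Ee Tt, ee Tt}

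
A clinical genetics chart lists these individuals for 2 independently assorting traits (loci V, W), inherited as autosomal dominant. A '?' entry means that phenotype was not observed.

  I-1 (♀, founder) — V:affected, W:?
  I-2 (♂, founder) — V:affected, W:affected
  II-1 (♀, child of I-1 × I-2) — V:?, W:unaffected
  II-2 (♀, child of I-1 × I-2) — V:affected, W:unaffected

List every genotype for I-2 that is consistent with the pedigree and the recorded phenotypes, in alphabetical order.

I-2 ∈ {VV Ww, Vv Ww}

V/I-1 aff ·: Vv|VV
V/I-2 aff ·: Vv|VV
V/II-1 ? I-1×I-2: vv|Vv|VV
V/II-2 aff I-1×I-2: Vv|VV
⇒ V over [I-1,I-2,II-1,II-2]: 15 consistent
W/I-1 ? ·: ww|Ww
W/I-2 aff ·: Ww
W/II-1 un I-1×I-2: ww
W/II-2 un I-1×I-2: ww
⇒ W over [I-1,I-2,II-1,II-2]: 2 consistent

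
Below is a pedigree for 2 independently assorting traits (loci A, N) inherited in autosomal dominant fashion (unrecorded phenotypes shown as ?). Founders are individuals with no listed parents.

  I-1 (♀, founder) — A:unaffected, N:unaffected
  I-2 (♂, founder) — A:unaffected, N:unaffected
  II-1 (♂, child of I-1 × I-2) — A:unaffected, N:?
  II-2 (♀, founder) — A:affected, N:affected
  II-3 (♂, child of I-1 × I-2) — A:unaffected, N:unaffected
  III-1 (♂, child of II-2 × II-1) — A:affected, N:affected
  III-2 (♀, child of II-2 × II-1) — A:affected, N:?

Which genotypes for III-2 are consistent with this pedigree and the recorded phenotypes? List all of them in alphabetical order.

A/I-1 un ·: aa
A/I-2 un ·: aa
A/II-1 un I-1×I-2: aa
A/II-2 aff ·: Aa|AA
A/II-3 un I-1×I-2: aa
A/III-1 aff II-2×II-1: Aa
A/III-2 aff II-2×II-1: Aa
⇒ A over [I-1,I-2,II-1,II-2,II-3,III-1,III-2]: 2 consistent
N/I-1 un ·: nn
N/I-2 un ·: nn
N/II-1 ? I-1×I-2: nn
N/II-2 aff ·: Nn|NN
N/II-3 un I-1×I-2: nn
N/III-1 aff II-2×II-1: Nn
N/III-2 ? II-2×II-1: nn|Nn
⇒ N over [I-1,I-2,II-1,II-2,II-3,III-1,III-2]: 3 consistent

III-2 ∈ {Aa Nn, Aa nn}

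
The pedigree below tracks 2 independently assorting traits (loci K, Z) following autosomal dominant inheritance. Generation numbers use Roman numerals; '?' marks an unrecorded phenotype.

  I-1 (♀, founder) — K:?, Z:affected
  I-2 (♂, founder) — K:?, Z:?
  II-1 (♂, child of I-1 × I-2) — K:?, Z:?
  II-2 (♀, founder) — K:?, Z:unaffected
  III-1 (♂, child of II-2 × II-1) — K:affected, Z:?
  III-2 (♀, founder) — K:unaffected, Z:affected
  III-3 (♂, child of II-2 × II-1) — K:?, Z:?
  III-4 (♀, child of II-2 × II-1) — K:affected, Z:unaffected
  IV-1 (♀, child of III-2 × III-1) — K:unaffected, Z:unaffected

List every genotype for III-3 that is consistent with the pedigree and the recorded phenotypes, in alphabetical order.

III-3 ∈ {KK Zz, KK zz, Kk Zz, Kk zz, kk Zz, kk zz}

K/I-1 ? ·: kk|Kk|KK
K/I-2 ? ·: kk|Kk|KK
K/II-1 ? I-1×I-2: kk|Kk|KK
K/II-2 ? ·: kk|Kk|KK
K/III-1 aff II-2×II-1: Kk
K/III-2 un ·: kk
K/III-3 ? II-2×II-1: kk|Kk|KK
K/III-4 aff II-2×II-1: Kk|KK
K/IV-1 un III-2×III-1: kk
⇒ K over [I-1,I-2,II-1,II-2,III-1,III-2,III-3,III-4,IV-1]: 116 consistent
Z/I-1 aff ·: Zz|ZZ
Z/I-2 ? ·: zz|Zz|ZZ
Z/II-1 ? I-1×I-2: zz|Zz
Z/II-2 un ·: zz
Z/III-1 ? II-2×II-1: zz|Zz
Z/III-2 aff ·: Zz
Z/III-3 ? II-2×II-1: zz|Zz
Z/III-4 un II-2×II-1: zz
Z/IV-1 un III-2×III-1: zz
⇒ Z over [I-1,I-2,II-1,II-2,III-1,III-2,III-3,III-4,IV-1]: 22 consistent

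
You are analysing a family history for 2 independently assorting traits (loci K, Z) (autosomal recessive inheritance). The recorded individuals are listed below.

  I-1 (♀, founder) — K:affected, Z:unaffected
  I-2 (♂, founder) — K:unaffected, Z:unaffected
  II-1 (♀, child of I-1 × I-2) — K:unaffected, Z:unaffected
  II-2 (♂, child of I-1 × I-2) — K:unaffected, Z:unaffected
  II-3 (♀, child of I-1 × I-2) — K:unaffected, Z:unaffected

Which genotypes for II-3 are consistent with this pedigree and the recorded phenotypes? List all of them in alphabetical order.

II-3 ∈ {Kk ZZ, Kk Zz}

K/I-1 aff ·: kk
K/I-2 un ·: KK|Kk
K/II-1 un I-1×I-2: Kk
K/II-2 un I-1×I-2: Kk
K/II-3 un I-1×I-2: Kk
⇒ K over [I-1,I-2,II-1,II-2,II-3]: 2 consistent
Z/I-1 un ·: ZZ|Zz
Z/I-2 un ·: ZZ|Zz
Z/II-1 un I-1×I-2: ZZ|Zz
Z/II-2 un I-1×I-2: ZZ|Zz
Z/II-3 un I-1×I-2: ZZ|Zz
⇒ Z over [I-1,I-2,II-1,II-2,II-3]: 25 consistent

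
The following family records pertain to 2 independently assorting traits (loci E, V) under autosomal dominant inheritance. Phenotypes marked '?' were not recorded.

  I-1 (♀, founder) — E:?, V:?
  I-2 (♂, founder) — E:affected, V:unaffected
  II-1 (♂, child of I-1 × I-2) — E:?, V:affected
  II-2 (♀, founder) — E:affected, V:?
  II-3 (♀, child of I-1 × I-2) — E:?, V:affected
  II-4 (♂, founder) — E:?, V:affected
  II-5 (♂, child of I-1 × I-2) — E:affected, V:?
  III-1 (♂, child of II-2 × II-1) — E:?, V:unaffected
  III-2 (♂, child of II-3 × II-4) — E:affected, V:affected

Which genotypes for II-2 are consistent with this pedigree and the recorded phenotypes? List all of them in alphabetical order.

E/I-1 ? ·: ee|Ee|EE
E/I-2 aff ·: Ee|EE
E/II-1 ? I-1×I-2: ee|Ee|EE
E/II-2 aff ·: Ee|EE
E/II-3 ? I-1×I-2: ee|Ee|EE
E/II-4 ? ·: ee|Ee|EE
E/II-5 aff I-1×I-2: Ee|EE
E/III-1 ? II-2×II-1: ee|Ee|EE
E/III-2 aff II-3×II-4: Ee|EE
⇒ E over [I-1,I-2,II-1,II-2,II-3,II-4,II-5,III-1,III-2]: 623 consistent
V/I-1 ? ·: Vv|VV
V/I-2 un ·: vv
V/II-1 aff I-1×I-2: Vv
V/II-2 ? ·: vv|Vv
V/II-3 aff I-1×I-2: Vv
V/II-4 aff ·: Vv|VV
V/II-5 ? I-1×I-2: vv|Vv
V/III-1 un II-2×II-1: vv
V/III-2 aff II-3×II-4: Vv|VV
⇒ V over [I-1,I-2,II-1,II-2,II-3,II-4,II-5,III-1,III-2]: 24 consistent

II-2 ∈ {EE Vv, EE vv, Ee Vv, Ee vv}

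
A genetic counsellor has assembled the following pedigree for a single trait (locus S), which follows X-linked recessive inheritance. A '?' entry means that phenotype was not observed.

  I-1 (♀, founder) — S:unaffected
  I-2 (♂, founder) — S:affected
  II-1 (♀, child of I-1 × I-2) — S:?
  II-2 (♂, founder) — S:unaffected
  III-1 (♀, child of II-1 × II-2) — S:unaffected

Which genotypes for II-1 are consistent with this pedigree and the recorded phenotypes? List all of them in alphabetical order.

S/I-1 un ·: X^SX^S|X^SX^s
S/I-2 aff ·: X^sY
S/II-1 ? I-1×I-2: X^SX^s|X^sX^s
S/II-2 un ·: X^SY
S/III-1 un II-1×II-2: X^SX^S|X^SX^s
⇒ S over [I-1,I-2,II-1,II-2,III-1]: 5 consistent

II-1 ∈ {X^SX^s, X^sX^s}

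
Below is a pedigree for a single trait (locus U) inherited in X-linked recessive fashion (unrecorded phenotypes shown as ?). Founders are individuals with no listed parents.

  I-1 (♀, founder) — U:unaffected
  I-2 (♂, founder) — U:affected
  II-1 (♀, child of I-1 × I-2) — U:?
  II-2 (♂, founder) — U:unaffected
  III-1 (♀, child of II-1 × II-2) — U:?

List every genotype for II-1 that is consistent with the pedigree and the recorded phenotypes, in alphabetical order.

U/I-1 un ·: X^UX^U|X^UX^u
U/I-2 aff ·: X^uY
U/II-1 ? I-1×I-2: X^UX^u|X^uX^u
U/II-2 un ·: X^UY
U/III-1 ? II-1×II-2: X^UX^U|X^UX^u
⇒ U over [I-1,I-2,II-1,II-2,III-1]: 5 consistent

II-1 ∈ {X^UX^u, X^uX^u}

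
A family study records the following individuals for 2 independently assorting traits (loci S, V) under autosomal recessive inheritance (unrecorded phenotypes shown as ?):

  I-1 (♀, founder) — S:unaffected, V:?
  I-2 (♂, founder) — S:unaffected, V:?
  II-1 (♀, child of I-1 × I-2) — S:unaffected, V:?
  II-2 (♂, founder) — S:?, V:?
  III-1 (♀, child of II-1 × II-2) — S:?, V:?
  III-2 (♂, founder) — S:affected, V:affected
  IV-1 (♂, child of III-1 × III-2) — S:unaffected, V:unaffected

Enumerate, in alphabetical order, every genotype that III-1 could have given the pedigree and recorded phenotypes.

III-1 ∈ {SS VV, SS Vv, Ss VV, Ss Vv}

S/I-1 un ·: SS|Ss
S/I-2 un ·: SS|Ss
S/II-1 un I-1×I-2: SS|Ss
S/II-2 ? ·: SS|Ss|ss
S/III-1 ? II-1×II-2: SS|Ss
S/III-2 aff ·: ss
S/IV-1 un III-1×III-2: Ss
⇒ S over [I-1,I-2,II-1,II-2,III-1,III-2,IV-1]: 31 consistent
V/I-1 ? ·: VV|Vv|vv
V/I-2 ? ·: VV|Vv|vv
V/II-1 ? I-1×I-2: VV|Vv|vv
V/II-2 ? ·: VV|Vv|vv
V/III-1 ? II-1×II-2: VV|Vv
V/III-2 aff ·: vv
V/IV-1 un III-1×III-2: Vv
⇒ V over [I-1,I-2,II-1,II-2,III-1,III-2,IV-1]: 59 consistent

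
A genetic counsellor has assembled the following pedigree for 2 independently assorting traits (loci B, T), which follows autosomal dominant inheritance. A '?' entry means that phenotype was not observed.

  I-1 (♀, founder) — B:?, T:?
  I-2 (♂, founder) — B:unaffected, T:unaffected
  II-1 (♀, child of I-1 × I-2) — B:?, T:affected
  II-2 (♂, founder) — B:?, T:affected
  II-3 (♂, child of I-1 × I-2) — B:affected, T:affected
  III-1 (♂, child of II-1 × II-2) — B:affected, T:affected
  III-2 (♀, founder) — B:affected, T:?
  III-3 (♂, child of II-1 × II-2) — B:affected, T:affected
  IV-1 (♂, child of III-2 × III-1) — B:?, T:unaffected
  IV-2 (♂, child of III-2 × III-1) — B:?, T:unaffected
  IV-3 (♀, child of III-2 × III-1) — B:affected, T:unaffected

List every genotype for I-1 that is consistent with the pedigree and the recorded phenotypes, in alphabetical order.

I-1 ∈ {BB TT, BB Tt, Bb TT, Bb Tt}

B/I-1 ? ·: Bb|BB
B/I-2 un ·: bb
B/II-1 ? I-1×I-2: bb|Bb
B/II-2 ? ·: bb|Bb|BB
B/II-3 aff I-1×I-2: Bb
B/III-1 aff II-1×II-2: Bb|BB
B/III-2 aff ·: Bb|BB
B/III-3 aff II-1×II-2: Bb|BB
B/IV-1 ? III-2×III-1: bb|Bb|BB
B/IV-2 ? III-2×III-1: bb|Bb|BB
B/IV-3 aff III-2×III-1: Bb|BB
⇒ B over [I-1,I-2,II-1,II-2,II-3,III-1,III-2,III-3,IV-1,IV-2,IV-3]: 384 consistent
T/I-1 ? ·: Tt|TT
T/I-2 un ·: tt
T/II-1 aff I-1×I-2: Tt
T/II-2 aff ·: Tt|TT
T/II-3 aff I-1×I-2: Tt
T/III-1 aff II-1×II-2: Tt
T/III-2 ? ·: tt|Tt
T/III-3 aff II-1×II-2: Tt|TT
T/IV-1 un III-2×III-1: tt
T/IV-2 un III-2×III-1: tt
T/IV-3 un III-2×III-1: tt
⇒ T over [I-1,I-2,II-1,II-2,II-3,III-1,III-2,III-3,IV-1,IV-2,IV-3]: 16 consistent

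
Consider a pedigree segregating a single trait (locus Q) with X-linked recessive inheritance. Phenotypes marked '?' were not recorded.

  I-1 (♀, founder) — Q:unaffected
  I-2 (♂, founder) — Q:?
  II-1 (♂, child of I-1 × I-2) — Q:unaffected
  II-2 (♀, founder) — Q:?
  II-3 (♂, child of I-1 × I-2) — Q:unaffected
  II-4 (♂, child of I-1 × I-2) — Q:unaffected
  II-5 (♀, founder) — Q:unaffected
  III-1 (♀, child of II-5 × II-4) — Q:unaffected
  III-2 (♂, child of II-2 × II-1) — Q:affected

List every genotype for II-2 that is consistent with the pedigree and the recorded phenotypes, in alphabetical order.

Q/I-1 un ·: X^QX^Q|X^QX^q
Q/I-2 ? ·: X^QY|X^qY
Q/II-1 un I-1×I-2: X^QY
Q/II-2 ? ·: X^QX^q|X^qX^q
Q/II-3 un I-1×I-2: X^QY
Q/II-4 un I-1×I-2: X^QY
Q/II-5 un ·: X^QX^Q|X^QX^q
Q/III-1 un II-5×II-4: X^QX^Q|X^QX^q
Q/III-2 aff II-2×II-1: X^qY
⇒ Q over [I-1,I-2,II-1,II-2,II-3,II-4,II-5,III-1,III-2]: 24 consistent

II-2 ∈ {X^QX^q, X^qX^q}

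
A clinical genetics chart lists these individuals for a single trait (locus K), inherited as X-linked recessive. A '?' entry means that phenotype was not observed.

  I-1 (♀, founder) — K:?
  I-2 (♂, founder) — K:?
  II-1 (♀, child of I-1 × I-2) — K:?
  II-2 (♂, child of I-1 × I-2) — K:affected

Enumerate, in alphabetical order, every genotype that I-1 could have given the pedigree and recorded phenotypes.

K/I-1 ? ·: X^KX^k|X^kX^k
K/I-2 ? ·: X^KY|X^kY
K/II-1 ? I-1×I-2: X^KX^K|X^KX^k|X^kX^k
K/II-2 aff I-1×I-2: X^kY
⇒ K over [I-1,I-2,II-1,II-2]: 6 consistent

I-1 ∈ {X^KX^k, X^kX^k}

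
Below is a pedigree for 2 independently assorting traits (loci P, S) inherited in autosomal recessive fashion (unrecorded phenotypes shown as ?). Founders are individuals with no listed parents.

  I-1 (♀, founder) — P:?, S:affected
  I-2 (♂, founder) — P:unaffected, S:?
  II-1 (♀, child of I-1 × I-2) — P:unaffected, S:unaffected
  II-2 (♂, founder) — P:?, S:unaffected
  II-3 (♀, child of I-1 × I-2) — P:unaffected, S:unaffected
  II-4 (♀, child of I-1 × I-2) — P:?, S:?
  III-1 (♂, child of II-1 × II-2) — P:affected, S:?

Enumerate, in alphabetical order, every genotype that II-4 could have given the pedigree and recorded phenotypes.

II-4 ∈ {PP Ss, PP ss, Pp Ss, Pp ss, pp Ss, pp ss}

P/I-1 ? ·: PP|Pp|pp
P/I-2 un ·: PP|Pp
P/II-1 un I-1×I-2: Pp
P/II-2 ? ·: Pp|pp
P/II-3 un I-1×I-2: PP|Pp
P/II-4 ? I-1×I-2: PP|Pp|pp
P/III-1 aff II-1×II-2: pp
⇒ P over [I-1,I-2,II-1,II-2,II-3,II-4,III-1]: 34 consistent
S/I-1 aff ·: ss
S/I-2 ? ·: SS|Ss
S/II-1 un I-1×I-2: Ss
S/II-2 un ·: SS|Ss
S/II-3 un I-1×I-2: Ss
S/II-4 ? I-1×I-2: Ss|ss
S/III-1 ? II-1×II-2: SS|Ss|ss
⇒ S over [I-1,I-2,II-1,II-2,II-3,II-4,III-1]: 15 consistent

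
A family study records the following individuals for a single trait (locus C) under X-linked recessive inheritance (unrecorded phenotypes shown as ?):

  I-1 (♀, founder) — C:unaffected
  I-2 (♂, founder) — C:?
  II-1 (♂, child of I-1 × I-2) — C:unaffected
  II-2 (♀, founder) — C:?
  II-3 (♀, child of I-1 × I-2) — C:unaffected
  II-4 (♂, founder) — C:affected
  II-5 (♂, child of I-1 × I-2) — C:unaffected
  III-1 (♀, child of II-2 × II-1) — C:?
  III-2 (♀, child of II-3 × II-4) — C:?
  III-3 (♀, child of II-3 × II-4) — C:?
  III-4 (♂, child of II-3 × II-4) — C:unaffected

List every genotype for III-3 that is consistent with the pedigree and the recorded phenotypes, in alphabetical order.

C/I-1 un ·: X^CX^C|X^CX^c
C/I-2 ? ·: X^CY|X^cY
C/II-1 un I-1×I-2: X^CY
C/II-2 ? ·: X^CX^C|X^CX^c|X^cX^c
C/II-3 un I-1×I-2: X^CX^C|X^CX^c
C/II-4 aff ·: X^cY
C/II-5 un I-1×I-2: X^CY
C/III-1 ? II-2×II-1: X^CX^C|X^CX^c
C/III-2 ? II-3×II-4: X^CX^c|X^cX^c
C/III-3 ? II-3×II-4: X^CX^c|X^cX^c
C/III-4 un II-3×II-4: X^CY
⇒ C over [I-1,I-2,II-1,II-2,II-3,II-4,II-5,III-1,III-2,III-3,III-4]: 56 consistent

III-3 ∈ {X^CX^c, X^cX^c}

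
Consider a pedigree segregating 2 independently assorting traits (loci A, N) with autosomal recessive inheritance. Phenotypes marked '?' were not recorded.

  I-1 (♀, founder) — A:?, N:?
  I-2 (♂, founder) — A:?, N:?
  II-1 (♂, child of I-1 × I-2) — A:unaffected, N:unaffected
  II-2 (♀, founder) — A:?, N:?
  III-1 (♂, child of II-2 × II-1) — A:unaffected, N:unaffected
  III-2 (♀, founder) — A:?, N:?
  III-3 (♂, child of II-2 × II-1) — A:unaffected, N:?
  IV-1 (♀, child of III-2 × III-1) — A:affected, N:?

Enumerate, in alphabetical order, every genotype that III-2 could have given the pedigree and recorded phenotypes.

A/I-1 ? ·: AA|Aa|aa
A/I-2 ? ·: AA|Aa|aa
A/II-1 un I-1×I-2: AA|Aa
A/II-2 ? ·: AA|Aa|aa
A/III-1 un II-2×II-1: Aa
A/III-2 ? ·: Aa|aa
A/III-3 un II-2×II-1: AA|Aa
A/IV-1 aff III-2×III-1: aa
⇒ A over [I-1,I-2,II-1,II-2,III-1,III-2,III-3,IV-1]: 94 consistent
N/I-1 ? ·: NN|Nn|nn
N/I-2 ? ·: NN|Nn|nn
N/II-1 un I-1×I-2: NN|Nn
N/II-2 ? ·: NN|Nn|nn
N/III-1 un II-2×II-1: NN|Nn
N/III-2 ? ·: NN|Nn|nn
N/III-3 ? II-2×II-1: NN|Nn|nn
N/IV-1 ? III-2×III-1: NN|Nn|nn
⇒ N over [I-1,I-2,II-1,II-2,III-1,III-2,III-3,IV-1]: 615 consistent

III-2 ∈ {Aa NN, Aa Nn, Aa nn, aa NN, aa Nn, aa nn}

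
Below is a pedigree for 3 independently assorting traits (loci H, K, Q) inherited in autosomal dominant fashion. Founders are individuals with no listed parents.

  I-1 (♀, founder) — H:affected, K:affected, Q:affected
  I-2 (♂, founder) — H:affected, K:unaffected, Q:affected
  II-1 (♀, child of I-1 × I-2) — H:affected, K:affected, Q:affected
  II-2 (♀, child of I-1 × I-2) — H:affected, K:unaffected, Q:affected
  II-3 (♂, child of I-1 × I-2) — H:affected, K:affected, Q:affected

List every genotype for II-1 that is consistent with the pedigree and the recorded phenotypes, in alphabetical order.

II-1 ∈ {HH Kk QQ, HH Kk Qq, Hh Kk QQ, Hh Kk Qq}

H/I-1 aff ·: Hh|HH
H/I-2 aff ·: Hh|HH
H/II-1 aff I-1×I-2: Hh|HH
H/II-2 aff I-1×I-2: Hh|HH
H/II-3 aff I-1×I-2: Hh|HH
⇒ H over [I-1,I-2,II-1,II-2,II-3]: 25 consistent
K/I-1 aff ·: Kk
K/I-2 un ·: kk
K/II-1 aff I-1×I-2: Kk
K/II-2 un I-1×I-2: kk
K/II-3 aff I-1×I-2: Kk
⇒ K over [I-1,I-2,II-1,II-2,II-3]: 1 consistent
Q/I-1 aff ·: Qq|QQ
Q/I-2 aff ·: Qq|QQ
Q/II-1 aff I-1×I-2: Qq|QQ
Q/II-2 aff I-1×I-2: Qq|QQ
Q/II-3 aff I-1×I-2: Qq|QQ
⇒ Q over [I-1,I-2,II-1,II-2,II-3]: 25 consistent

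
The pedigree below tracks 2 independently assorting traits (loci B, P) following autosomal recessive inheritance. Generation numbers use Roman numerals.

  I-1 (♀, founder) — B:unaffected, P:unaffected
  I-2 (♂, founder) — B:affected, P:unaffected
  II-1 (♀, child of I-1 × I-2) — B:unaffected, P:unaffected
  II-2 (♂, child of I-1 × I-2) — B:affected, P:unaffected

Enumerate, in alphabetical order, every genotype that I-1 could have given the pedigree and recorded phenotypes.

I-1 ∈ {Bb PP, Bb Pp}

B/I-1 un ·: Bb
B/I-2 aff ·: bb
B/II-1 un I-1×I-2: Bb
B/II-2 aff I-1×I-2: bb
⇒ B over [I-1,I-2,II-1,II-2]: 1 consistent
P/I-1 un ·: PP|Pp
P/I-2 un ·: PP|Pp
P/II-1 un I-1×I-2: PP|Pp
P/II-2 un I-1×I-2: PP|Pp
⇒ P over [I-1,I-2,II-1,II-2]: 13 consistent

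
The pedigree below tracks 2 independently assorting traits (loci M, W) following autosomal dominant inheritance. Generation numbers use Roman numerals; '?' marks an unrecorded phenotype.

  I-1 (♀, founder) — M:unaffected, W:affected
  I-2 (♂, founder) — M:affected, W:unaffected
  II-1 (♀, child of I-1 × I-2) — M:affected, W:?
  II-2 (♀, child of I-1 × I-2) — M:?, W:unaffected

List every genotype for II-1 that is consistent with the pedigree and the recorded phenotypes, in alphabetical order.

II-1 ∈ {Mm Ww, Mm ww}

M/I-1 un ·: mm
M/I-2 aff ·: Mm|MM
M/II-1 aff I-1×I-2: Mm
M/II-2 ? I-1×I-2: mm|Mm
⇒ M over [I-1,I-2,II-1,II-2]: 3 consistent
W/I-1 aff ·: Ww
W/I-2 un ·: ww
W/II-1 ? I-1×I-2: ww|Ww
W/II-2 un I-1×I-2: ww
⇒ W over [I-1,I-2,II-1,II-2]: 2 consistent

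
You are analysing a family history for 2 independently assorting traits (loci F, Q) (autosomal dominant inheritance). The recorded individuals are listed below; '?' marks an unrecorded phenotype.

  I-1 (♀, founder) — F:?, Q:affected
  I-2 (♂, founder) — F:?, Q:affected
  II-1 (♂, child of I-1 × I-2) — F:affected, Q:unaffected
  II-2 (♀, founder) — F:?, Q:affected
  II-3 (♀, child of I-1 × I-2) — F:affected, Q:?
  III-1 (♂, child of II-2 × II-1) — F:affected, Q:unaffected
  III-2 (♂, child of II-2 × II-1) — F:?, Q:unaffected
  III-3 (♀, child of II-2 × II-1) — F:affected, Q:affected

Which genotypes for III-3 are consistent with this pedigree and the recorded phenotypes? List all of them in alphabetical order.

III-3 ∈ {FF Qq, Ff Qq}

F/I-1 ? ·: ff|Ff|FF
F/I-2 ? ·: ff|Ff|FF
F/II-1 aff I-1×I-2: Ff|FF
F/II-2 ? ·: ff|Ff|FF
F/II-3 aff I-1×I-2: Ff|FF
F/III-1 aff II-2×II-1: Ff|FF
F/III-2 ? II-2×II-1: ff|Ff|FF
F/III-3 aff II-2×II-1: Ff|FF
⇒ F over [I-1,I-2,II-1,II-2,II-3,III-1,III-2,III-3]: 290 consistent
Q/I-1 aff ·: Qq
Q/I-2 aff ·: Qq
Q/II-1 un I-1×I-2: qq
Q/II-2 aff ·: Qq
Q/II-3 ? I-1×I-2: qq|Qq|QQ
Q/III-1 un II-2×II-1: qq
Q/III-2 un II-2×II-1: qq
Q/III-3 aff II-2×II-1: Qq
⇒ Q over [I-1,I-2,II-1,II-2,II-3,III-1,III-2,III-3]: 3 consistent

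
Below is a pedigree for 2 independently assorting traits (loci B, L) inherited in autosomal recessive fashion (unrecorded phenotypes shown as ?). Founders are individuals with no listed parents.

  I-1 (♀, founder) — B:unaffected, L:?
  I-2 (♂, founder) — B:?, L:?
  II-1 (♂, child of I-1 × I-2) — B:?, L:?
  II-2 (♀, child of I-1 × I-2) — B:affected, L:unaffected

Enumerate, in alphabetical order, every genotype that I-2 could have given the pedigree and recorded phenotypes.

B/I-1 un ·: Bb
B/I-2 ? ·: Bb|bb
B/II-1 ? I-1×I-2: BB|Bb|bb
B/II-2 aff I-1×I-2: bb
⇒ B over [I-1,I-2,II-1,II-2]: 5 consistent
L/I-1 ? ·: LL|Ll|ll
L/I-2 ? ·: LL|Ll|ll
L/II-1 ? I-1×I-2: LL|Ll|ll
L/II-2 un I-1×I-2: LL|Ll
⇒ L over [I-1,I-2,II-1,II-2]: 21 consistent

I-2 ∈ {Bb LL, Bb Ll, Bb ll, bb LL, bb Ll, bb ll}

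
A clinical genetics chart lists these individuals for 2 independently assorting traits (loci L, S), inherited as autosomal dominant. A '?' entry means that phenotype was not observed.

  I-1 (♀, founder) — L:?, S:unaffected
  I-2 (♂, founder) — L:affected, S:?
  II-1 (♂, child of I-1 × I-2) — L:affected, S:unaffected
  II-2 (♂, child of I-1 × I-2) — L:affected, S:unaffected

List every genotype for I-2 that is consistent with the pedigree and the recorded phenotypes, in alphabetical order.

L/I-1 ? ·: ll|Ll|LL
L/I-2 aff ·: Ll|LL
L/II-1 aff I-1×I-2: Ll|LL
L/II-2 aff I-1×I-2: Ll|LL
⇒ L over [I-1,I-2,II-1,II-2]: 15 consistent
S/I-1 un ·: ss
S/I-2 ? ·: ss|Ss
S/II-1 un I-1×I-2: ss
S/II-2 un I-1×I-2: ss
⇒ S over [I-1,I-2,II-1,II-2]: 2 consistent

I-2 ∈ {LL Ss, LL ss, Ll Ss, Ll ss}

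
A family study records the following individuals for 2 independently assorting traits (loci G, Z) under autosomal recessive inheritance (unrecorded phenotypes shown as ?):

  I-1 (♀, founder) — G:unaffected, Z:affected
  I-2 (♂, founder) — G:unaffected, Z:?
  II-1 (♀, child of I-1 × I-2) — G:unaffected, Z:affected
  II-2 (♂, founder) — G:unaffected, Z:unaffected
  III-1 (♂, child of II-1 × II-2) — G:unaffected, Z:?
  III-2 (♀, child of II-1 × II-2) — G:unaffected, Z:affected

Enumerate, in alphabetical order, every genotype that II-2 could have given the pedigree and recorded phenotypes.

G/I-1 un ·: GG|Gg
G/I-2 un ·: GG|Gg
G/II-1 un I-1×I-2: GG|Gg
G/II-2 un ·: GG|Gg
G/III-1 un II-1×II-2: GG|Gg
G/III-2 un II-1×II-2: GG|Gg
⇒ G over [I-1,I-2,II-1,II-2,III-1,III-2]: 44 consistent
Z/I-1 aff ·: zz
Z/I-2 ? ·: Zz|zz
Z/II-1 aff I-1×I-2: zz
Z/II-2 un ·: Zz
Z/III-1 ? II-1×II-2: Zz|zz
Z/III-2 aff II-1×II-2: zz
⇒ Z over [I-1,I-2,II-1,II-2,III-1,III-2]: 4 consistent

II-2 ∈ {GG Zz, Gg Zz}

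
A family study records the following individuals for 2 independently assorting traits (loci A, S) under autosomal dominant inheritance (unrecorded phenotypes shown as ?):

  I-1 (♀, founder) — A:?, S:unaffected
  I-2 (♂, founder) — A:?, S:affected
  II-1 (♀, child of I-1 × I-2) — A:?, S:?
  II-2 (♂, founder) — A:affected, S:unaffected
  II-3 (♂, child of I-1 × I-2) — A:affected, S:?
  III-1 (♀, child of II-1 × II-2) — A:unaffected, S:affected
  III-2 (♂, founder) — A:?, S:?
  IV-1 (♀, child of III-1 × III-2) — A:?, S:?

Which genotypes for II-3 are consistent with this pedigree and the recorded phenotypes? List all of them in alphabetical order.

II-3 ∈ {AA Ss, AA ss, Aa Ss, Aa ss}

A/I-1 ? ·: aa|Aa|AA
A/I-2 ? ·: aa|Aa|AA
A/II-1 ? I-1×I-2: aa|Aa
A/II-2 aff ·: Aa
A/II-3 aff I-1×I-2: Aa|AA
A/III-1 un II-1×II-2: aa
A/III-2 ? ·: aa|Aa|AA
A/IV-1 ? III-1×III-2: aa|Aa
⇒ A over [I-1,I-2,II-1,II-2,II-3,III-1,III-2,IV-1]: 56 consistent
S/I-1 un ·: ss
S/I-2 aff ·: Ss|SS
S/II-1 ? I-1×I-2: Ss
S/II-2 un ·: ss
S/II-3 ? I-1×I-2: ss|Ss
S/III-1 aff II-1×II-2: Ss
S/III-2 ? ·: ss|Ss|SS
S/IV-1 ? III-1×III-2: ss|Ss|SS
⇒ S over [I-1,I-2,II-1,II-2,II-3,III-1,III-2,IV-1]: 21 consistent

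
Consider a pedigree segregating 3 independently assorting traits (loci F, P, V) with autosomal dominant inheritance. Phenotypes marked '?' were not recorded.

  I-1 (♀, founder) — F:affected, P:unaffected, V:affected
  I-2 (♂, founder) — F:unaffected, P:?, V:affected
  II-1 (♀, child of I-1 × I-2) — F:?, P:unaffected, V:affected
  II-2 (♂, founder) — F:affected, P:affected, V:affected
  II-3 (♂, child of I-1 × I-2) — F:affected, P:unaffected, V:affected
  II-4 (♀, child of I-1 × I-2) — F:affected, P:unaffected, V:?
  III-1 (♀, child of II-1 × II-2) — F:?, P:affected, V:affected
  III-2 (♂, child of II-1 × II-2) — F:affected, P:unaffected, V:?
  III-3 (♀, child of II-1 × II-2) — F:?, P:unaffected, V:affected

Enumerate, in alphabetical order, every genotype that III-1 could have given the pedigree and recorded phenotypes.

F/I-1 aff ·: Ff|FF
F/I-2 un ·: ff
F/II-1 ? I-1×I-2: ff|Ff
F/II-2 aff ·: Ff|FF
F/II-3 aff I-1×I-2: Ff
F/II-4 aff I-1×I-2: Ff
F/III-1 ? II-1×II-2: ff|Ff|FF
F/III-2 aff II-1×II-2: Ff|FF
F/III-3 ? II-1×II-2: ff|Ff|FF
⇒ F over [I-1,I-2,II-1,II-2,II-3,II-4,III-1,III-2,III-3]: 57 consistent
P/I-1 un ·: pp
P/I-2 ? ·: pp|Pp
P/II-1 un I-1×I-2: pp
P/II-2 aff ·: Pp
P/II-3 un I-1×I-2: pp
P/II-4 un I-1×I-2: pp
P/III-1 aff II-1×II-2: Pp
P/III-2 un II-1×II-2: pp
P/III-3 un II-1×II-2: pp
⇒ P over [I-1,I-2,II-1,II-2,II-3,II-4,III-1,III-2,III-3]: 2 consistent
V/I-1 aff ·: Vv|VV
V/I-2 aff ·: Vv|VV
V/II-1 aff I-1×I-2: Vv|VV
V/II-2 aff ·: Vv|VV
V/II-3 aff I-1×I-2: Vv|VV
V/II-4 ? I-1×I-2: vv|Vv|VV
V/III-1 aff II-1×II-2: Vv|VV
V/III-2 ? II-1×II-2: vv|Vv|VV
V/III-3 aff II-1×II-2: Vv|VV
⇒ V over [I-1,I-2,II-1,II-2,II-3,II-4,III-1,III-2,III-3]: 415 consistent

III-1 ∈ {FF Pp VV, FF Pp Vv, Ff Pp VV, Ff Pp Vv, ff Pp VV, ff Pp Vv}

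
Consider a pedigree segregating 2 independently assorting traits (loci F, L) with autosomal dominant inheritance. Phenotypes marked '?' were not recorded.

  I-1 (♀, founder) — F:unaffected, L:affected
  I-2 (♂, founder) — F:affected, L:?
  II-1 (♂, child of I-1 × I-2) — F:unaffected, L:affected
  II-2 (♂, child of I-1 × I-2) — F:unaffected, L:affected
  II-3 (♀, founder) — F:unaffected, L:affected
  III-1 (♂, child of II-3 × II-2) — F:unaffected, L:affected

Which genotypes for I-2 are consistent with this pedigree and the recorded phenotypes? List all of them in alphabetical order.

F/I-1 un ·: ff
F/I-2 aff ·: Ff
F/II-1 un I-1×I-2: ff
F/II-2 un I-1×I-2: ff
F/II-3 un ·: ff
F/III-1 un II-3×II-2: ff
⇒ F over [I-1,I-2,II-1,II-2,II-3,III-1]: 1 consistent
L/I-1 aff ·: Ll|LL
L/I-2 ? ·: ll|Ll|LL
L/II-1 aff I-1×I-2: Ll|LL
L/II-2 aff I-1×I-2: Ll|LL
L/II-3 aff ·: Ll|LL
L/III-1 aff II-3×II-2: Ll|LL
⇒ L over [I-1,I-2,II-1,II-2,II-3,III-1]: 53 consistent

I-2 ∈ {Ff LL, Ff Ll, Ff ll}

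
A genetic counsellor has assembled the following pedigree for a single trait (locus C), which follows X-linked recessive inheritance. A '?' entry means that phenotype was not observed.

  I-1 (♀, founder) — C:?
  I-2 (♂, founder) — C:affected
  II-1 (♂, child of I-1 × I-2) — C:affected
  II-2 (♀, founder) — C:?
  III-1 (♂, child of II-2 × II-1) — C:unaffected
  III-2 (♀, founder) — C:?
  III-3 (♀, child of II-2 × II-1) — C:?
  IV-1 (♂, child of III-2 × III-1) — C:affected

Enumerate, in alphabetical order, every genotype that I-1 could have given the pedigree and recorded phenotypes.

C/I-1 ? ·: X^CX^c|X^cX^c
C/I-2 aff ·: X^cY
C/II-1 aff I-1×I-2: X^cY
C/II-2 ? ·: X^CX^C|X^CX^c
C/III-1 un II-2×II-1: X^CY
C/III-2 ? ·: X^CX^c|X^cX^c
C/III-3 ? II-2×II-1: X^CX^c|X^cX^c
C/IV-1 aff III-2×III-1: X^cY
⇒ C over [I-1,I-2,II-1,II-2,III-1,III-2,III-3,IV-1]: 12 consistent

I-1 ∈ {X^CX^c, X^cX^c}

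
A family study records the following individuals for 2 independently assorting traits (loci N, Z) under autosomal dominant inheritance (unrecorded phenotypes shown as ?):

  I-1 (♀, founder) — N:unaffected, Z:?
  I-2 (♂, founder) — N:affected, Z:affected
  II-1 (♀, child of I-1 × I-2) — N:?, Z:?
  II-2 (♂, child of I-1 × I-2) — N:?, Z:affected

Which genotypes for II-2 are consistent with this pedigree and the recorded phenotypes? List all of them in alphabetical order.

II-2 ∈ {Nn ZZ, Nn Zz, nn ZZ, nn Zz}

N/I-1 un ·: nn
N/I-2 aff ·: Nn|NN
N/II-1 ? I-1×I-2: nn|Nn
N/II-2 ? I-1×I-2: nn|Nn
⇒ N over [I-1,I-2,II-1,II-2]: 5 consistent
Z/I-1 ? ·: zz|Zz|ZZ
Z/I-2 aff ·: Zz|ZZ
Z/II-1 ? I-1×I-2: zz|Zz|ZZ
Z/II-2 aff I-1×I-2: Zz|ZZ
⇒ Z over [I-1,I-2,II-1,II-2]: 18 consistent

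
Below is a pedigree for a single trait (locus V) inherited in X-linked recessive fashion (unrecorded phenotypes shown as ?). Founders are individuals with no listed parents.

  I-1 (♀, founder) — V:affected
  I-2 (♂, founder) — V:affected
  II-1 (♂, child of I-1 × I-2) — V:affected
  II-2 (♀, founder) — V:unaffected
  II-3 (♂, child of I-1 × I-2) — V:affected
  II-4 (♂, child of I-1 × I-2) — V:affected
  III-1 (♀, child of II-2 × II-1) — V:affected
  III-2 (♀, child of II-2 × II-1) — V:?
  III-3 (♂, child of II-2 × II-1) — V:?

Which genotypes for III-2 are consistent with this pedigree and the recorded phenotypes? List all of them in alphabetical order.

V/I-1 aff ·: X^vX^v
V/I-2 aff ·: X^vY
V/II-1 aff I-1×I-2: X^vY
V/II-2 un ·: X^VX^v
V/II-3 aff I-1×I-2: X^vY
V/II-4 aff I-1×I-2: X^vY
V/III-1 aff II-2×II-1: X^vX^v
V/III-2 ? II-2×II-1: X^VX^v|X^vX^v
V/III-3 ? II-2×II-1: X^VY|X^vY
⇒ V over [I-1,I-2,II-1,II-2,II-3,II-4,III-1,III-2,III-3]: 4 consistent

III-2 ∈ {X^VX^v, X^vX^v}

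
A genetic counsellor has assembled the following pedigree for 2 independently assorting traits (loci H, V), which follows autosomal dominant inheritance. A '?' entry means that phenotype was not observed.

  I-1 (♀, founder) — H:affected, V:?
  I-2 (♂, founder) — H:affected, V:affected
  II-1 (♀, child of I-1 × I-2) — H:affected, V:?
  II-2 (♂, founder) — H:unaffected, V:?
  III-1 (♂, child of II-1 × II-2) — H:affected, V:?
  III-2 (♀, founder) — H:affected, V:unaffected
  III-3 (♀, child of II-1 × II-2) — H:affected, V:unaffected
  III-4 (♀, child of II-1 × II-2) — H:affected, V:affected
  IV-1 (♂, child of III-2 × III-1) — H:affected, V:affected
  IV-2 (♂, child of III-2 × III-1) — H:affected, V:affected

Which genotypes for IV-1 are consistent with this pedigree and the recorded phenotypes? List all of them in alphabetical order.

H/I-1 aff ·: Hh|HH
H/I-2 aff ·: Hh|HH
H/II-1 aff I-1×I-2: Hh|HH
H/II-2 un ·: hh
H/III-1 aff II-1×II-2: Hh
H/III-2 aff ·: Hh|HH
H/III-3 aff II-1×II-2: Hh
H/III-4 aff II-1×II-2: Hh
H/IV-1 aff III-2×III-1: Hh|HH
H/IV-2 aff III-2×III-1: Hh|HH
⇒ H over [I-1,I-2,II-1,II-2,III-1,III-2,III-3,III-4,IV-1,IV-2]: 56 consistent
V/I-1 ? ·: vv|Vv|VV
V/I-2 aff ·: Vv|VV
V/II-1 ? I-1×I-2: vv|Vv
V/II-2 ? ·: vv|Vv
V/III-1 ? II-1×II-2: Vv|VV
V/III-2 un ·: vv
V/III-3 un II-1×II-2: vv
V/III-4 aff II-1×II-2: Vv|VV
V/IV-1 aff III-2×III-1: Vv
V/IV-2 aff III-2×III-1: Vv
⇒ V over [I-1,I-2,II-1,II-2,III-1,III-2,III-3,III-4,IV-1,IV-2]: 27 consistent

IV-1 ∈ {HH Vv, Hh Vv}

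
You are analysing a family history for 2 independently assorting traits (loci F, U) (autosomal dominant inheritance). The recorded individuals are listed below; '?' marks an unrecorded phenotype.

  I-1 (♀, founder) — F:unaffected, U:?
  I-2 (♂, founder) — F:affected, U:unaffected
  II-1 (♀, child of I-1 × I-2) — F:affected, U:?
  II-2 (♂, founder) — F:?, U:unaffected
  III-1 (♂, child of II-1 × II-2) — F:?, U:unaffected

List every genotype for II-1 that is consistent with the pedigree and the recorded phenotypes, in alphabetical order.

F/I-1 un ·: ff
F/I-2 aff ·: Ff|FF
F/II-1 aff I-1×I-2: Ff
F/II-2 ? ·: ff|Ff|FF
F/III-1 ? II-1×II-2: ff|Ff|FF
⇒ F over [I-1,I-2,II-1,II-2,III-1]: 14 consistent
U/I-1 ? ·: uu|Uu|UU
U/I-2 un ·: uu
U/II-1 ? I-1×I-2: uu|Uu
U/II-2 un ·: uu
U/III-1 un II-1×II-2: uu
⇒ U over [I-1,I-2,II-1,II-2,III-1]: 4 consistent

II-1 ∈ {Ff Uu, Ff uu}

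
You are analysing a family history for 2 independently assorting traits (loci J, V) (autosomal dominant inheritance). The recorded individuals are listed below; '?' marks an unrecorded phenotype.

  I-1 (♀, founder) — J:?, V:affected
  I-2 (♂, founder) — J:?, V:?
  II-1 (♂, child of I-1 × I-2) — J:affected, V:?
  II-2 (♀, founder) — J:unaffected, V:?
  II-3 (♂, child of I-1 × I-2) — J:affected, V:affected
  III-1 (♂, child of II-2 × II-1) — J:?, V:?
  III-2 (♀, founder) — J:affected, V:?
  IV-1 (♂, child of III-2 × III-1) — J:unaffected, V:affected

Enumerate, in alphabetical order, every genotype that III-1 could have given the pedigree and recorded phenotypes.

J/I-1 ? ·: jj|Jj|JJ
J/I-2 ? ·: jj|Jj|JJ
J/II-1 aff I-1×I-2: Jj|JJ
J/II-2 un ·: jj
J/II-3 aff I-1×I-2: Jj|JJ
J/III-1 ? II-2×II-1: jj|Jj
J/III-2 aff ·: Jj
J/IV-1 un III-2×III-1: jj
⇒ J over [I-1,I-2,II-1,II-2,II-3,III-1,III-2,IV-1]: 27 consistent
V/I-1 aff ·: Vv|VV
V/I-2 ? ·: vv|Vv|VV
V/II-1 ? I-1×I-2: vv|Vv|VV
V/II-2 ? ·: vv|Vv|VV
V/II-3 aff I-1×I-2: Vv|VV
V/III-1 ? II-2×II-1: vv|Vv|VV
V/III-2 ? ·: vv|Vv|VV
V/IV-1 aff III-2×III-1: Vv|VV
⇒ V over [I-1,I-2,II-1,II-2,II-3,III-1,III-2,IV-1]: 384 consistent

III-1 ∈ {Jj VV, Jj Vv, Jj vv, jj VV, jj Vv, jj vv}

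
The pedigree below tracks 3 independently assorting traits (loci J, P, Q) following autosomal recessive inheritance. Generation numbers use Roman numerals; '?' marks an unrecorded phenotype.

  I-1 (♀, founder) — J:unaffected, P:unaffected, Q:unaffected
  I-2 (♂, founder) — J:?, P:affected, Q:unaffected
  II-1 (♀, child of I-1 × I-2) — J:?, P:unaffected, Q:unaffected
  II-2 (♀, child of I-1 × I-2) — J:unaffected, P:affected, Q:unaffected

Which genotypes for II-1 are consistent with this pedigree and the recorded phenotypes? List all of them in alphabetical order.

J/I-1 un ·: JJ|Jj
J/I-2 ? ·: JJ|Jj|jj
J/II-1 ? I-1×I-2: JJ|Jj|jj
J/II-2 un I-1×I-2: JJ|Jj
⇒ J over [I-1,I-2,II-1,II-2]: 18 consistent
P/I-1 un ·: Pp
P/I-2 aff ·: pp
P/II-1 un I-1×I-2: Pp
P/II-2 aff I-1×I-2: pp
⇒ P over [I-1,I-2,II-1,II-2]: 1 consistent
Q/I-1 un ·: QQ|Qq
Q/I-2 un ·: QQ|Qq
Q/II-1 un I-1×I-2: QQ|Qq
Q/II-2 un I-1×I-2: QQ|Qq
⇒ Q over [I-1,I-2,II-1,II-2]: 13 consistent

II-1 ∈ {JJ Pp QQ, JJ Pp Qq, Jj Pp QQ, Jj Pp Qq, jj Pp QQ, jj Pp Qq}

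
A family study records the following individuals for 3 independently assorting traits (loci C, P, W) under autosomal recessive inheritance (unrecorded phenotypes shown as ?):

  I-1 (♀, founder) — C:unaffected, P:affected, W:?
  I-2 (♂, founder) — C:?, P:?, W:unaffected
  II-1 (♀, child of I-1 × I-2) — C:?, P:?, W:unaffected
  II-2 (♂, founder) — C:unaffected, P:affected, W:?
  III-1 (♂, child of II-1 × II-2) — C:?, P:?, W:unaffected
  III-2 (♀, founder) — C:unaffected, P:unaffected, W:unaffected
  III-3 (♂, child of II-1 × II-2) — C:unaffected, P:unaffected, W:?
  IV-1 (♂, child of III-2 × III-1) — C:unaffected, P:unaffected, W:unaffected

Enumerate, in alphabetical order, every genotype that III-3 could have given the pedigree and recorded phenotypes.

C/I-1 un ·: CC|Cc
C/I-2 ? ·: CC|Cc|cc
C/II-1 ? I-1×I-2: CC|Cc|cc
C/II-2 un ·: CC|Cc
C/III-1 ? II-1×II-2: CC|Cc|cc
C/III-2 un ·: CC|Cc
C/III-3 un II-1×II-2: CC|Cc
C/IV-1 un III-2×III-1: CC|Cc
⇒ C over [I-1,I-2,II-1,II-2,III-1,III-2,III-3,IV-1]: 248 consistent
P/I-1 aff ·: pp
P/I-2 ? ·: PP|Pp
P/II-1 ? I-1×I-2: Pp
P/II-2 aff ·: pp
P/III-1 ? II-1×II-2: Pp|pp
P/III-2 un ·: PP|Pp
P/III-3 un II-1×II-2: Pp
P/IV-1 un III-2×III-1: PP|Pp
⇒ P over [I-1,I-2,II-1,II-2,III-1,III-2,III-3,IV-1]: 12 consistent
W/I-1 ? ·: WW|Ww|ww
W/I-2 un ·: WW|Ww
W/II-1 un I-1×I-2: WW|Ww
W/II-2 ? ·: WW|Ww|ww
W/III-1 un II-1×II-2: WW|Ww
W/III-2 un ·: WW|Ww
W/III-3 ? II-1×II-2: WW|Ww|ww
W/IV-1 un III-2×III-1: WW|Ww
⇒ W over [I-1,I-2,II-1,II-2,III-1,III-2,III-3,IV-1]: 299 consistent

III-3 ∈ {CC Pp WW, CC Pp Ww, CC Pp ww, Cc Pp WW, Cc Pp Ww, Cc Pp ww}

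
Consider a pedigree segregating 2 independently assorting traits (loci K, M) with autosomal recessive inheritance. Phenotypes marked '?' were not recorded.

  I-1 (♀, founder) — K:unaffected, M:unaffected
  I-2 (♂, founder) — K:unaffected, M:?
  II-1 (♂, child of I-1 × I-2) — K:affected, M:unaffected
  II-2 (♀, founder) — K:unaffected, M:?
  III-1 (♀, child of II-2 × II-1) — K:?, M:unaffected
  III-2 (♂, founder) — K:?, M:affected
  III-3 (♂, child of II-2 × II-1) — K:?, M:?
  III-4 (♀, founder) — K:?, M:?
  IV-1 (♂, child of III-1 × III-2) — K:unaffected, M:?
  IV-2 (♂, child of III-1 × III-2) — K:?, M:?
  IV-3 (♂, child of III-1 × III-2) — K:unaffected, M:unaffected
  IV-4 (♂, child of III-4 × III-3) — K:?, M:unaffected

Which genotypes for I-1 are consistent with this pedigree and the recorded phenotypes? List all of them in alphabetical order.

I-1 ∈ {Kk MM, Kk Mm}

K/I-1 un ·: Kk
K/I-2 un ·: Kk
K/II-1 aff I-1×I-2: kk
K/II-2 un ·: KK|Kk
K/III-1 ? II-2×II-1: Kk|kk
K/III-2 ? ·: KK|Kk|kk
K/III-3 ? II-2×II-1: Kk|kk
K/III-4 ? ·: KK|Kk|kk
K/IV-1 un III-1×III-2: KK|Kk
K/IV-2 ? III-1×III-2: KK|Kk|kk
K/IV-3 un III-1×III-2: KK|Kk
K/IV-4 ? III-4×III-3: KK|Kk|kk
⇒ K over [I-1,I-2,II-1,II-2,III-1,III-2,III-3,III-4,IV-1,IV-2,IV-3,IV-4]: 429 consistent
M/I-1 un ·: MM|Mm
M/I-2 ? ·: MM|Mm|mm
M/II-1 un I-1×I-2: MM|Mm
M/II-2 ? ·: MM|Mm|mm
M/III-1 un II-2×II-1: MM|Mm
M/III-2 aff ·: mm
M/III-3 ? II-2×II-1: MM|Mm|mm
M/III-4 ? ·: MM|Mm|mm
M/IV-1 ? III-1×III-2: Mm|mm
M/IV-2 ? III-1×III-2: Mm|mm
M/IV-3 un III-1×III-2: Mm
M/IV-4 un III-4×III-3: MM|Mm
⇒ M over [I-1,I-2,II-1,II-2,III-1,III-2,III-3,III-4,IV-1,IV-2,IV-3,IV-4]: 916 consistent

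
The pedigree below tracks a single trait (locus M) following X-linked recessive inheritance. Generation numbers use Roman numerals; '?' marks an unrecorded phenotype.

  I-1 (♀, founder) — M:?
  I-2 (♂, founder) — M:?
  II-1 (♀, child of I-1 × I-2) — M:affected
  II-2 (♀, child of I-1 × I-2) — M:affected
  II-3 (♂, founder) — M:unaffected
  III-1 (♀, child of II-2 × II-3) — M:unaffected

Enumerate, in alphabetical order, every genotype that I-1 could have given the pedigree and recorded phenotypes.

I-1 ∈ {X^MX^m, X^mX^m}

M/I-1 ? ·: X^MX^m|X^mX^m
M/I-2 ? ·: X^mY
M/II-1 aff I-1×I-2: X^mX^m
M/II-2 aff I-1×I-2: X^mX^m
M/II-3 un ·: X^MY
M/III-1 un II-2×II-3: X^MX^m
⇒ M over [I-1,I-2,II-1,II-2,II-3,III-1]: 2 consistent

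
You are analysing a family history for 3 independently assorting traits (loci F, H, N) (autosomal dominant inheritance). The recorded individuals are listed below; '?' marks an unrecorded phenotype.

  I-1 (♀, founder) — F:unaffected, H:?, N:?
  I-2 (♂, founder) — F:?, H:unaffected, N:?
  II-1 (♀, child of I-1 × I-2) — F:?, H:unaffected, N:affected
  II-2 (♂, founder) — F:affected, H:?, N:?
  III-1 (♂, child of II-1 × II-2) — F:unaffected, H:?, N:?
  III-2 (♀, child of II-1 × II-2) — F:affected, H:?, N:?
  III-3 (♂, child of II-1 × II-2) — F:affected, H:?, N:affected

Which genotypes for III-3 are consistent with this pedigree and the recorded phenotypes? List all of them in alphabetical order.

III-3 ∈ {FF Hh NN, FF Hh Nn, FF hh NN, FF hh Nn, Ff Hh NN, Ff Hh Nn, Ff hh NN, Ff hh Nn}

F/I-1 un ·: ff
F/I-2 ? ·: ff|Ff|FF
F/II-1 ? I-1×I-2: ff|Ff
F/II-2 aff ·: Ff
F/III-1 un II-1×II-2: ff
F/III-2 aff II-1×II-2: Ff|FF
F/III-3 aff II-1×II-2: Ff|FF
⇒ F over [I-1,I-2,II-1,II-2,III-1,III-2,III-3]: 10 consistent
H/I-1 ? ·: hh|Hh
H/I-2 un ·: hh
H/II-1 un I-1×I-2: hh
H/II-2 ? ·: hh|Hh|HH
H/III-1 ? II-1×II-2: hh|Hh
H/III-2 ? II-1×II-2: hh|Hh
H/III-3 ? II-1×II-2: hh|Hh
⇒ H over [I-1,I-2,II-1,II-2,III-1,III-2,III-3]: 20 consistent
N/I-1 ? ·: nn|Nn|NN
N/I-2 ? ·: nn|Nn|NN
N/II-1 aff I-1×I-2: Nn|NN
N/II-2 ? ·: nn|Nn|NN
N/III-1 ? II-1×II-2: nn|Nn|NN
N/III-2 ? II-1×II-2: nn|Nn|NN
N/III-3 aff II-1×II-2: Nn|NN
⇒ N over [I-1,I-2,II-1,II-2,III-1,III-2,III-3]: 250 consistent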